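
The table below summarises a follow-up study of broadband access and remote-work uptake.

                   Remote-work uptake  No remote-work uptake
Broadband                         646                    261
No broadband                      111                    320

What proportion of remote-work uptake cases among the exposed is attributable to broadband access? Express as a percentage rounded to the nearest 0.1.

Cells: a = 646, b = 261, c = 111, d = 320.
Risk in exposed = 646/907 = 0.71224; risk in unexposed = 111/431 = 0.25754.
RR = 0.71224/0.25754 = 2.76554
AR% = (RR − 1)/RR × 100 = (2.76554 − 1)/2.76554 × 100 = 63.8407%

63.8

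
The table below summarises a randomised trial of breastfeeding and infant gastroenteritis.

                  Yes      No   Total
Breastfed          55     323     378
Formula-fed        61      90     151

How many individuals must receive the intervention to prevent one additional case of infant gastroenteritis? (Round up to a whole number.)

Risk in treated group = 55/378 = 0.14550; risk in control = 61/151 = 0.40397.
Absolute risk reduction = 0.40397 − 0.14550 = 0.25847
NNT = 1 / ARR = 1 / 0.25847 = 3.869 → round up → 4

4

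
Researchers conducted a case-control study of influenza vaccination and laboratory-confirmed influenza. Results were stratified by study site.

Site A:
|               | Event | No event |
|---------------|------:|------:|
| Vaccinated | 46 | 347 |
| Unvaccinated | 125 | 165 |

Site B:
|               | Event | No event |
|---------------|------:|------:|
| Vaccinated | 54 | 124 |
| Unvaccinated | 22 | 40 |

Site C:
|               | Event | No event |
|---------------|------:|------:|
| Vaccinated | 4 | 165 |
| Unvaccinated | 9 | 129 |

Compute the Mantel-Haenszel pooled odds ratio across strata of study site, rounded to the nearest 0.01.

0.27

OR_MH = Σ(aᵢdᵢ/nᵢ) / Σ(bᵢcᵢ/nᵢ), where nᵢ is the stratum total.
Stratum 1 (Site A): n = 683; a·d/n = 46·165/683 = 11.1127; b·c/n = 347·125/683 = 63.5066
Stratum 2 (Site B): n = 240; a·d/n = 54·40/240 = 9.0000; b·c/n = 124·22/240 = 11.3667
Stratum 3 (Site C): n = 307; a·d/n = 4·129/307 = 1.6808; b·c/n = 165·9/307 = 4.8371
OR_MH = (11.1127 + 9.0000 + 1.6808) / (63.5066 + 11.3667 + 4.8371) = 21.7935 / 79.7104 = 0.27341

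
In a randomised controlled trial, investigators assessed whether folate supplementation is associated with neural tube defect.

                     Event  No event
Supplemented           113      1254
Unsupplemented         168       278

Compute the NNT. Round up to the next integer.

4

Risk in treated group = 113/1367 = 0.08266; risk in control = 168/446 = 0.37668.
Absolute risk reduction = 0.37668 − 0.08266 = 0.29402
NNT = 1 / ARR = 1 / 0.29402 = 3.401 → round up → 4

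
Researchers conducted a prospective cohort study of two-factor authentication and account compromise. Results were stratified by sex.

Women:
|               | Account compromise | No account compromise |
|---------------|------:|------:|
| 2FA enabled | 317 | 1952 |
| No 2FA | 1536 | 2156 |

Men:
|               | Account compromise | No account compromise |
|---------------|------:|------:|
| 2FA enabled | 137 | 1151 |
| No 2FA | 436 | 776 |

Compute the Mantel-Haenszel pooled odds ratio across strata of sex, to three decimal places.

0.223

OR_MH = Σ(aᵢdᵢ/nᵢ) / Σ(bᵢcᵢ/nᵢ), where nᵢ is the stratum total.
Stratum 1 (Women): n = 5961; a·d/n = 317·2156/5961 = 114.6539; b·c/n = 1952·1536/5961 = 502.9814
Stratum 2 (Men): n = 2500; a·d/n = 137·776/2500 = 42.5248; b·c/n = 1151·436/2500 = 200.7344
OR_MH = (114.6539 + 42.5248) / (502.9814 + 200.7344) = 157.1787 / 703.7158 = 0.22336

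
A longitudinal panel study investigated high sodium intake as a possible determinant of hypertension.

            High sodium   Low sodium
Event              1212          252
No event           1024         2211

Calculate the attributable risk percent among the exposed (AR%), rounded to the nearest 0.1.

81.1

Reading the table with exposure as columns: a = 1212 (High sodium, case), b = 1024 (High sodium, non-case), c = 252 (Low sodium, case), d = 2211.
Risk in exposed = 1212/2236 = 0.54204; risk in unexposed = 252/2463 = 0.10231.
RR = 0.54204/0.10231 = 5.29779
AR% = (RR − 1)/RR × 100 = (5.29779 − 1)/5.29779 × 100 = 81.1242%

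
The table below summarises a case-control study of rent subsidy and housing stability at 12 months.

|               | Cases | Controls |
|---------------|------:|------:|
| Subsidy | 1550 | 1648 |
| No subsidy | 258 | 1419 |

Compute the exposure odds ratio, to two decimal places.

5.17

Cells: a = 1550, b = 1648, c = 258, d = 1419.
OR = (a·d)/(b·c) = (1550 × 1419) / (1648 × 258) = 2199450 / 425184 = 5.17294
The odds of housing stability at 12 months are about 5.17 times as high in the subsidy group.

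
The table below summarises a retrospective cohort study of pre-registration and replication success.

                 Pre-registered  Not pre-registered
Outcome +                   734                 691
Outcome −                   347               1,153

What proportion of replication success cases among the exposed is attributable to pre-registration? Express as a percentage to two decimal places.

44.81

Reading the table with exposure as columns: a = 734 (Pre-registered, case), b = 347 (Pre-registered, non-case), c = 691 (Not pre-registered, case), d = 1153.
Risk in exposed = 734/1081 = 0.67900; risk in unexposed = 691/1844 = 0.37473.
RR = 0.67900/0.37473 = 1.81198
AR% = (RR − 1)/RR × 100 = (1.81198 − 1)/1.81198 × 100 = 44.8117%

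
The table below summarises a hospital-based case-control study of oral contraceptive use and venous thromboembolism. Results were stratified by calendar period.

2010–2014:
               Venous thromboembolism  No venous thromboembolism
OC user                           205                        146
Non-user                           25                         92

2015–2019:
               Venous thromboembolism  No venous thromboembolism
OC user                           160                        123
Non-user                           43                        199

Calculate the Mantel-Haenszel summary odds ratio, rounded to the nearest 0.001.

OR_MH = Σ(aᵢdᵢ/nᵢ) / Σ(bᵢcᵢ/nᵢ), where nᵢ is the stratum total.
Stratum 1 (2010–2014): n = 468; a·d/n = 205·92/468 = 40.2991; b·c/n = 146·25/468 = 7.7991
Stratum 2 (2015–2019): n = 525; a·d/n = 160·199/525 = 60.6476; b·c/n = 123·43/525 = 10.0743
OR_MH = (40.2991 + 60.6476) / (7.7991 + 10.0743) = 100.9468 / 17.8734 = 5.64787

5.648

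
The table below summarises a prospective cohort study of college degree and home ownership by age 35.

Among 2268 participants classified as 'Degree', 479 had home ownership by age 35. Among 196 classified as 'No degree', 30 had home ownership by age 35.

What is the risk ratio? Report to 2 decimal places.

1.38

From the description: a = 479, b = 1789, c = 30, d = 166.
Risk in exposed = 479/2268 = 0.21120; risk in unexposed = 30/196 = 0.15306.
RR = 0.21120 / 0.15306 = 1.37984
The risk among the exposed is 1.38 times that among the unexposed.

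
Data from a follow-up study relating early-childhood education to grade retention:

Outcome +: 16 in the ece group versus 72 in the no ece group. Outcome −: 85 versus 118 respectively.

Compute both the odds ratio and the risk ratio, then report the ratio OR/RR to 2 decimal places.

0.74

From the description: a = 16, b = 85, c = 72, d = 118.
OR = (16·118)/(85·72) = 1888/6120 = 0.30850
Risk in exposed = 16/101 = 0.15842; risk in unexposed = 72/190 = 0.37895; RR = 0.41804
OR/RR = 0.30850 / 0.41804 = 0.73796
The outcome is not rare, so the OR lies further from 1 than the RR.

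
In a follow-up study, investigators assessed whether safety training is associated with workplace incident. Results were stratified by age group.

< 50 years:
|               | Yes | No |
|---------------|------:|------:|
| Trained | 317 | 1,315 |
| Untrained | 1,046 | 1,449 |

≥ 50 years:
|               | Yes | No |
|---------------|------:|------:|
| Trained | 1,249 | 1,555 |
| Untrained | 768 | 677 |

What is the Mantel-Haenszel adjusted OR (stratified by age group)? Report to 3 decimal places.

OR_MH = Σ(aᵢdᵢ/nᵢ) / Σ(bᵢcᵢ/nᵢ), where nᵢ is the stratum total.
Stratum 1 (< 50 years): n = 4127; a·d/n = 317·1449/4127 = 111.2995; b·c/n = 1315·1046/4127 = 333.2905
Stratum 2 (≥ 50 years): n = 4249; a·d/n = 1249·677/4249 = 199.0052; b·c/n = 1555·768/4249 = 281.0638
OR_MH = (111.2995 + 199.0052) / (333.2905 + 281.0638) = 310.3047 / 614.3543 = 0.50509

0.505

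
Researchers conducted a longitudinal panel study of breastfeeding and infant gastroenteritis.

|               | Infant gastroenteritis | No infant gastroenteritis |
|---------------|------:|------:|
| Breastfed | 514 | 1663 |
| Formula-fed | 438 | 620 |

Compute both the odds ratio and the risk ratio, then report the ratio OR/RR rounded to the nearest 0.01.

0.77

Cells: a = 514, b = 1663, c = 438, d = 620.
OR = (514·620)/(1663·438) = 318680/728394 = 0.43751
Risk in exposed = 514/2177 = 0.23610; risk in unexposed = 438/1058 = 0.41399; RR = 0.57032
OR/RR = 0.43751 / 0.57032 = 0.76714
The outcome is not rare, so the OR lies further from 1 than the RR.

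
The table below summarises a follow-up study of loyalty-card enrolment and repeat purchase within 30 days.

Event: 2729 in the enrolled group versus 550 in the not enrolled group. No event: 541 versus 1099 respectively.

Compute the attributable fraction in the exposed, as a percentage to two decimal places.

From the description: a = 2729, b = 541, c = 550, d = 1099.
Risk in exposed = 2729/3270 = 0.83456; risk in unexposed = 550/1649 = 0.33354.
RR = 0.83456/0.33354 = 2.50215
AR% = (RR − 1)/RR × 100 = (2.50215 − 1)/2.50215 × 100 = 60.0344%

60.03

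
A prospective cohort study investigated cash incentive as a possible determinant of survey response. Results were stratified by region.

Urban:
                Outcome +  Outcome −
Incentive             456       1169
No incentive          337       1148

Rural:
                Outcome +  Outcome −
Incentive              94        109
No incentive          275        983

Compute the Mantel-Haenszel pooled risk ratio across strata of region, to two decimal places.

RR_MH = Σ(aᵢ·n₀ᵢ/nᵢ) / Σ(cᵢ·n₁ᵢ/nᵢ), with n₁ᵢ = aᵢ+bᵢ (exposed), n₀ᵢ = cᵢ+dᵢ (unexposed), nᵢ = n₁ᵢ+n₀ᵢ.
Stratum 1 (Urban): n₁ = 1625, n₀ = 1485, n = 3110; a·n₀/n = 456·1485/3110 = 217.7363; c·n₁/n = 337·1625/3110 = 176.0852
Stratum 2 (Rural): n₁ = 203, n₀ = 1258, n = 1461; a·n₀/n = 94·1258/1461 = 80.9391; c·n₁/n = 275·203/1461 = 38.2101
RR_MH = (217.7363 + 80.9391) / (176.0852 + 38.2101) = 298.6754 / 214.2953 = 1.39376

1.39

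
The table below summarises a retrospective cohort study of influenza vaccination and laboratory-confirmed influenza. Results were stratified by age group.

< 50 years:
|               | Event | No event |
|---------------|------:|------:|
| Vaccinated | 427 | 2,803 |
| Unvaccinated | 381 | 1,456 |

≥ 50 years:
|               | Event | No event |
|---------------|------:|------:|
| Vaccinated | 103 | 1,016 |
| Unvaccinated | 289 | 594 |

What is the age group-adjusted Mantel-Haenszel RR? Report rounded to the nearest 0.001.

RR_MH = Σ(aᵢ·n₀ᵢ/nᵢ) / Σ(cᵢ·n₁ᵢ/nᵢ), with n₁ᵢ = aᵢ+bᵢ (exposed), n₀ᵢ = cᵢ+dᵢ (unexposed), nᵢ = n₁ᵢ+n₀ᵢ.
Stratum 1 (< 50 years): n₁ = 3230, n₀ = 1837, n = 5067; a·n₀/n = 427·1837/5067 = 154.8054; c·n₁/n = 381·3230/5067 = 242.8715
Stratum 2 (≥ 50 years): n₁ = 1119, n₀ = 883, n = 2002; a·n₀/n = 103·883/2002 = 45.4291; c·n₁/n = 289·1119/2002 = 161.5340
RR_MH = (154.8054 + 45.4291) / (242.8715 + 161.5340) = 200.2345 / 404.4055 = 0.49513

0.495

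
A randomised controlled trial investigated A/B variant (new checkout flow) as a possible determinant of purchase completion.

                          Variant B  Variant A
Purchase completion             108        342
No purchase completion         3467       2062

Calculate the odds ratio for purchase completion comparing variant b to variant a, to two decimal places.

0.19

Reading the table with exposure as columns: a = 108 (Variant B, case), b = 3467 (Variant B, non-case), c = 342 (Variant A, case), d = 2062.
OR = (a·d)/(b·c) = (108 × 2062) / (3467 × 342) = 222696 / 1185714 = 0.18782
Exposure is associated with lower odds of purchase completion (OR = 0.19 < 1).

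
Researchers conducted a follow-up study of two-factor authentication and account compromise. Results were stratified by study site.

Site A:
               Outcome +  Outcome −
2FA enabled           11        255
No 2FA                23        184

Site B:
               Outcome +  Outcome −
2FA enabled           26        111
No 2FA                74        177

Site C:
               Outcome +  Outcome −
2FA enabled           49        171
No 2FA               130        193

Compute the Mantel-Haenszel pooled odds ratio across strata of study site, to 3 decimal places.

OR_MH = Σ(aᵢdᵢ/nᵢ) / Σ(bᵢcᵢ/nᵢ), where nᵢ is the stratum total.
Stratum 1 (Site A): n = 473; a·d/n = 11·184/473 = 4.2791; b·c/n = 255·23/473 = 12.3996
Stratum 2 (Site B): n = 388; a·d/n = 26·177/388 = 11.8608; b·c/n = 111·74/388 = 21.1701
Stratum 3 (Site C): n = 543; a·d/n = 49·193/543 = 17.4162; b·c/n = 171·130/543 = 40.9392
OR_MH = (4.2791 + 11.8608 + 17.4162) / (12.3996 + 21.1701 + 40.9392) = 33.5561 / 74.5089 = 0.45036

0.450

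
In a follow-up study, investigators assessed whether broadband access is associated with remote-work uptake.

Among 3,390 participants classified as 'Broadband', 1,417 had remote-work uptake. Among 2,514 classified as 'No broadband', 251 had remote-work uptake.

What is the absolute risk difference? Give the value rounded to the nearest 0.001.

0.318

From the description: a = 1417, b = 1973, c = 251, d = 2263.
Risk in exposed = 1417/3390 = 0.417994; risk in unexposed = 251/2514 = 0.099841.
Risk difference = 0.417994 − 0.099841 = 0.318153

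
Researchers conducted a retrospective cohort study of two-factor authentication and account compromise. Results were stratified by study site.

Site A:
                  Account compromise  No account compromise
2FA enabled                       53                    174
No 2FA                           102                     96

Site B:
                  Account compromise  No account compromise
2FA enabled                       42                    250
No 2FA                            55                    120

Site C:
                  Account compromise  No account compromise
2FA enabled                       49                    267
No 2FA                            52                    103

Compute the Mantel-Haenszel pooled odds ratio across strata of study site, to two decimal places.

OR_MH = Σ(aᵢdᵢ/nᵢ) / Σ(bᵢcᵢ/nᵢ), where nᵢ is the stratum total.
Stratum 1 (Site A): n = 425; a·d/n = 53·96/425 = 11.9718; b·c/n = 174·102/425 = 41.7600
Stratum 2 (Site B): n = 467; a·d/n = 42·120/467 = 10.7923; b·c/n = 250·55/467 = 29.4433
Stratum 3 (Site C): n = 471; a·d/n = 49·103/471 = 10.7155; b·c/n = 267·52/471 = 29.4777
OR_MH = (11.9718 + 10.7923 + 10.7155) / (41.7600 + 29.4433 + 29.4777) = 33.4796 / 100.6810 = 0.33253

0.33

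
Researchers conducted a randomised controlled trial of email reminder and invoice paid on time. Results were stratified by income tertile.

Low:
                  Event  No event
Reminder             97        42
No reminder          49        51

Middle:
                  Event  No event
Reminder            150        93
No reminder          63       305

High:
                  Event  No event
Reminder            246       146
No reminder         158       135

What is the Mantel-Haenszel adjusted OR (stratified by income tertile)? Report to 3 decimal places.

2.777

OR_MH = Σ(aᵢdᵢ/nᵢ) / Σ(bᵢcᵢ/nᵢ), where nᵢ is the stratum total.
Stratum 1 (Low): n = 239; a·d/n = 97·51/239 = 20.6987; b·c/n = 42·49/239 = 8.6109
Stratum 2 (Middle): n = 611; a·d/n = 150·305/611 = 74.8773; b·c/n = 93·63/611 = 9.5892
Stratum 3 (High): n = 685; a·d/n = 246·135/685 = 48.4818; b·c/n = 146·158/685 = 33.6759
OR_MH = (20.6987 + 74.8773 + 48.4818) / (8.6109 + 9.5892 + 33.6759) = 144.0577 / 51.8760 = 2.77696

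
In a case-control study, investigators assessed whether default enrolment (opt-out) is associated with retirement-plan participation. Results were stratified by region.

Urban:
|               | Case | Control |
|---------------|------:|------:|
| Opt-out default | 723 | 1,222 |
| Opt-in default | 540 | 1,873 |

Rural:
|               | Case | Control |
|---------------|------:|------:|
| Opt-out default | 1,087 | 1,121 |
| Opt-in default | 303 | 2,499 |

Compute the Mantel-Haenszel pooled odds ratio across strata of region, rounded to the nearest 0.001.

OR_MH = Σ(aᵢdᵢ/nᵢ) / Σ(bᵢcᵢ/nᵢ), where nᵢ is the stratum total.
Stratum 1 (Urban): n = 4358; a·d/n = 723·1873/4358 = 310.7341; b·c/n = 1222·540/4358 = 151.4181
Stratum 2 (Rural): n = 5010; a·d/n = 1087·2499/5010 = 542.1982; b·c/n = 1121·303/5010 = 67.7970
OR_MH = (310.7341 + 542.1982) / (151.4181 + 67.7970) = 852.9323 / 219.2151 = 3.89085

3.891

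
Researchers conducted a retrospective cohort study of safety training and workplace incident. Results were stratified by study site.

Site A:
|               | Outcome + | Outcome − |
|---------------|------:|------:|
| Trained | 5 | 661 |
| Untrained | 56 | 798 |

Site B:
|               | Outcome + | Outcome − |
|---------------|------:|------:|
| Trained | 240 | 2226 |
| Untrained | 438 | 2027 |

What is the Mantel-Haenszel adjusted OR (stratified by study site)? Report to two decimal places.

OR_MH = Σ(aᵢdᵢ/nᵢ) / Σ(bᵢcᵢ/nᵢ), where nᵢ is the stratum total.
Stratum 1 (Site A): n = 1520; a·d/n = 5·798/1520 = 2.6250; b·c/n = 661·56/1520 = 24.3526
Stratum 2 (Site B): n = 4931; a·d/n = 240·2027/4931 = 98.6575; b·c/n = 2226·438/4931 = 197.7262
OR_MH = (2.6250 + 98.6575) / (24.3526 + 197.7262) = 101.2825 / 222.0789 = 0.45607

0.46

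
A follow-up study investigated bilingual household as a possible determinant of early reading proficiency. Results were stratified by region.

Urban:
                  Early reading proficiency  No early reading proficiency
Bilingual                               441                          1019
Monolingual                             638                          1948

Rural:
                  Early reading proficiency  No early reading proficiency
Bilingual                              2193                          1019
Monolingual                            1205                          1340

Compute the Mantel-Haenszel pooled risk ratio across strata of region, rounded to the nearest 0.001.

RR_MH = Σ(aᵢ·n₀ᵢ/nᵢ) / Σ(cᵢ·n₁ᵢ/nᵢ), with n₁ᵢ = aᵢ+bᵢ (exposed), n₀ᵢ = cᵢ+dᵢ (unexposed), nᵢ = n₁ᵢ+n₀ᵢ.
Stratum 1 (Urban): n₁ = 1460, n₀ = 2586, n = 4046; a·n₀/n = 441·2586/4046 = 281.8651; c·n₁/n = 638·1460/4046 = 230.2224
Stratum 2 (Rural): n₁ = 3212, n₀ = 2545, n = 5757; a·n₀/n = 2193·2545/5757 = 969.4607; c·n₁/n = 1205·3212/5757 = 672.3050
RR_MH = (281.8651 + 969.4607) / (230.2224 + 672.3050) = 1251.3257 / 902.5275 = 1.38647

1.386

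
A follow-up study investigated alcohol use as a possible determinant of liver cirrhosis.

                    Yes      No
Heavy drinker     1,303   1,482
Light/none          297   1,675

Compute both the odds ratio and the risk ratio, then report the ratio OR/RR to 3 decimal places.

1.596

Cells: a = 1303, b = 1482, c = 297, d = 1675.
OR = (1303·1675)/(1482·297) = 2182525/440154 = 4.95855
Risk in exposed = 1303/2785 = 0.46786; risk in unexposed = 297/1972 = 0.15061; RR = 3.10649
OR/RR = 4.95855 / 3.10649 = 1.59619
The outcome is not rare, so the OR lies further from 1 than the RR.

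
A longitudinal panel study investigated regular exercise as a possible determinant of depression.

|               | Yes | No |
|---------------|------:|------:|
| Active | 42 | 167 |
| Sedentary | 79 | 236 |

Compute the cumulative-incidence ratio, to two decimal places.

Cells: a = 42, b = 167, c = 79, d = 236.
Risk in exposed = 42/209 = 0.20096; risk in unexposed = 79/315 = 0.25079.
RR = 0.20096 / 0.25079 = 0.80128
The risk is 20% lower among the exposed than among the unexposed.

0.80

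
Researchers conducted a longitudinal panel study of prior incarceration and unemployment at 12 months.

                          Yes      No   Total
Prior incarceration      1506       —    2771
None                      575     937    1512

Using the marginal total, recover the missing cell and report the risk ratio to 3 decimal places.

1.429

The missing cell is in the exposed row: 2771 − 1506 = 1265.
So a = 1506, b = 1265, c = 575, d = 937.
RR = [a/(a+b)] / [c/(c+d)] = (1506/2771) / (575/1512) = 0.54349/0.38029 = 1.42913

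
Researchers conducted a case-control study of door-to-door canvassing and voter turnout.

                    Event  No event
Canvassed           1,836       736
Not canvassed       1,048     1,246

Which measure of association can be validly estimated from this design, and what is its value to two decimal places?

2.97

Cells: a = 1836, b = 736, c = 1048, d = 1246.
This is a case-control study: participants were sampled on outcome status, so risks in the source population cannot be estimated directly — relative risk is not valid here. The odds ratio is the appropriate measure.
OR = (a·d)/(b·c) = (1836 × 1246) / (736 × 1048) = 2287656 / 771328 = 2.96587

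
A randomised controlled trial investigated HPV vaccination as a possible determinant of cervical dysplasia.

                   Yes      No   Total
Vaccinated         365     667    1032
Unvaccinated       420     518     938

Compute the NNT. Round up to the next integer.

11

Risk in treated group = 365/1032 = 0.35368; risk in control = 420/938 = 0.44776.
Absolute risk reduction = 0.44776 − 0.35368 = 0.09408
NNT = 1 / ARR = 1 / 0.09408 = 10.629 → round up → 11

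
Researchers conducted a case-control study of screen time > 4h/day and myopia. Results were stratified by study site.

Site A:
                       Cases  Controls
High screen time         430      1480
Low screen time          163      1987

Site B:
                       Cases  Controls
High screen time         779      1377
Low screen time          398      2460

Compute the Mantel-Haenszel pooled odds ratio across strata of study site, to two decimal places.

OR_MH = Σ(aᵢdᵢ/nᵢ) / Σ(bᵢcᵢ/nᵢ), where nᵢ is the stratum total.
Stratum 1 (Site A): n = 4060; a·d/n = 430·1987/4060 = 210.4458; b·c/n = 1480·163/4060 = 59.4187
Stratum 2 (Site B): n = 5014; a·d/n = 779·2460/5014 = 382.1978; b·c/n = 1377·398/5014 = 109.3032
OR_MH = (210.4458 + 382.1978) / (59.4187 + 109.3032) = 592.6437 / 168.7219 = 3.51255

3.51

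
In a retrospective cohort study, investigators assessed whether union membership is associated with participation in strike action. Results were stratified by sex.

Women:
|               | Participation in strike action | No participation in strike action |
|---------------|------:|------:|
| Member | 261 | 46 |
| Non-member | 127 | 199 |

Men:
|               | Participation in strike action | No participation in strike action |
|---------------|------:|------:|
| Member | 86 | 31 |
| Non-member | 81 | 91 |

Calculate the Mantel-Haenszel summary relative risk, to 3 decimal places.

1.966

RR_MH = Σ(aᵢ·n₀ᵢ/nᵢ) / Σ(cᵢ·n₁ᵢ/nᵢ), with n₁ᵢ = aᵢ+bᵢ (exposed), n₀ᵢ = cᵢ+dᵢ (unexposed), nᵢ = n₁ᵢ+n₀ᵢ.
Stratum 1 (Women): n₁ = 307, n₀ = 326, n = 633; a·n₀/n = 261·326/633 = 134.4171; c·n₁/n = 127·307/633 = 61.5940
Stratum 2 (Men): n₁ = 117, n₀ = 172, n = 289; a·n₀/n = 86·172/289 = 51.1834; c·n₁/n = 81·117/289 = 32.7924
RR_MH = (134.4171 + 51.1834) / (61.5940 + 32.7924) = 185.6005 / 94.3864 = 1.96639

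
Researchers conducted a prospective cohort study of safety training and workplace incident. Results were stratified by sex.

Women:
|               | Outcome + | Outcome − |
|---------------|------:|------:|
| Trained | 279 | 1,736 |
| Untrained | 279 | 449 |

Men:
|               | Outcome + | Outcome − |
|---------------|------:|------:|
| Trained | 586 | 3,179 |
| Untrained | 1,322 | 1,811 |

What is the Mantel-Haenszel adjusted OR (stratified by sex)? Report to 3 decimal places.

OR_MH = Σ(aᵢdᵢ/nᵢ) / Σ(bᵢcᵢ/nᵢ), where nᵢ is the stratum total.
Stratum 1 (Women): n = 2743; a·d/n = 279·449/2743 = 45.6693; b·c/n = 1736·279/2743 = 176.5746
Stratum 2 (Men): n = 6898; a·d/n = 586·1811/6898 = 153.8484; b·c/n = 3179·1322/6898 = 609.2546
OR_MH = (45.6693 + 153.8484) / (176.5746 + 609.2546) = 199.5177 / 785.8291 = 0.25389

0.254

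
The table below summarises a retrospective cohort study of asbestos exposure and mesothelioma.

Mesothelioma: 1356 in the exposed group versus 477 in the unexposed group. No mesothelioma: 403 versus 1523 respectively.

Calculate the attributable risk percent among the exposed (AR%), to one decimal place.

69.1

From the description: a = 1356, b = 403, c = 477, d = 1523.
Risk in exposed = 1356/1759 = 0.77089; risk in unexposed = 477/2000 = 0.23850.
RR = 0.77089/0.23850 = 3.23225
AR% = (RR − 1)/RR × 100 = (3.23225 − 1)/3.23225 × 100 = 69.0618%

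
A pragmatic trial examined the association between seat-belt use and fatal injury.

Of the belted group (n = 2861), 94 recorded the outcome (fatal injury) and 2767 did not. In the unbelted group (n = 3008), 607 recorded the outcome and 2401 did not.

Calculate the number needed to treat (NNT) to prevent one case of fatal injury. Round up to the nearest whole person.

Risk in treated group = 94/2861 = 0.03286; risk in control = 607/3008 = 0.20180.
Absolute risk reduction = 0.20180 − 0.03286 = 0.16894
NNT = 1 / ARR = 1 / 0.16894 = 5.919 → round up → 6

6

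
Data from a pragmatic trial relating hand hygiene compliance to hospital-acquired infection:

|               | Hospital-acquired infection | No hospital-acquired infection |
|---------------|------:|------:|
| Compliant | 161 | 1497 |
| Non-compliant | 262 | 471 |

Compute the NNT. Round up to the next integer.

Risk in treated group = 161/1658 = 0.09710; risk in control = 262/733 = 0.35744.
Absolute risk reduction = 0.35744 − 0.09710 = 0.26033
NNT = 1 / ARR = 1 / 0.26033 = 3.841 → round up → 4

4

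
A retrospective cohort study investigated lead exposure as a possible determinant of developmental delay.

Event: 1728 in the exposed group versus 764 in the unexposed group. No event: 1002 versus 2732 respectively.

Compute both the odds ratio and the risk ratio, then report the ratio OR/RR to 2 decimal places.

2.13

From the description: a = 1728, b = 1002, c = 764, d = 2732.
OR = (1728·2732)/(1002·764) = 4720896/765528 = 6.16685
Risk in exposed = 1728/2730 = 0.63297; risk in unexposed = 764/3496 = 0.21854; RR = 2.89640
OR/RR = 6.16685 / 2.89640 = 2.12914
The outcome is not rare, so the OR lies further from 1 than the RR.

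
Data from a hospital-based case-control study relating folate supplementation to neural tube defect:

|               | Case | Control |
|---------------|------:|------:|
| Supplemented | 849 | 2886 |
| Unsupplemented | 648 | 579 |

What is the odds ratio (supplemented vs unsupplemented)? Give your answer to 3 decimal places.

0.263

Cells: a = 849, b = 2886, c = 648, d = 579.
OR = (a·d)/(b·c) = (849 × 579) / (2886 × 648) = 491571 / 1870128 = 0.26285
Exposure is associated with lower odds of neural tube defect (OR = 0.26 < 1).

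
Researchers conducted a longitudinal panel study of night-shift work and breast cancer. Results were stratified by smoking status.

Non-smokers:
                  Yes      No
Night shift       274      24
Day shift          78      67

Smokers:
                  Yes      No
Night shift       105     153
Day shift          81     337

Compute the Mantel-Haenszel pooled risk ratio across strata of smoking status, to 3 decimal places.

RR_MH = Σ(aᵢ·n₀ᵢ/nᵢ) / Σ(cᵢ·n₁ᵢ/nᵢ), with n₁ᵢ = aᵢ+bᵢ (exposed), n₀ᵢ = cᵢ+dᵢ (unexposed), nᵢ = n₁ᵢ+n₀ᵢ.
Stratum 1 (Non-smokers): n₁ = 298, n₀ = 145, n = 443; a·n₀/n = 274·145/443 = 89.6840; c·n₁/n = 78·298/443 = 52.4695
Stratum 2 (Smokers): n₁ = 258, n₀ = 418, n = 676; a·n₀/n = 105·418/676 = 64.9260; c·n₁/n = 81·258/676 = 30.9142
RR_MH = (89.6840 + 64.9260) / (52.4695 + 30.9142) = 154.6100 / 83.3837 = 1.85420

1.854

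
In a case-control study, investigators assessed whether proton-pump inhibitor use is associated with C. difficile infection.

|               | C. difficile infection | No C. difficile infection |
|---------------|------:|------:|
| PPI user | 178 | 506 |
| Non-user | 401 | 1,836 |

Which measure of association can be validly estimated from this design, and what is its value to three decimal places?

1.611

Cells: a = 178, b = 506, c = 401, d = 1836.
This is a case-control study: participants were sampled on outcome status, so risks in the source population cannot be estimated directly — relative risk is not valid here. The odds ratio is the appropriate measure.
OR = (a·d)/(b·c) = (178 × 1836) / (506 × 401) = 326808 / 202906 = 1.61064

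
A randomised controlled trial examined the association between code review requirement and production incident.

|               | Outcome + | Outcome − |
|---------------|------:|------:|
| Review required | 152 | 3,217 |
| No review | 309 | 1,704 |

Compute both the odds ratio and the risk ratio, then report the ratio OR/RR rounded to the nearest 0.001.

Cells: a = 152, b = 3217, c = 309, d = 1704.
OR = (152·1704)/(3217·309) = 259008/994053 = 0.26056
Risk in exposed = 152/3369 = 0.04512; risk in unexposed = 309/2013 = 0.15350; RR = 0.29392
OR/RR = 0.26056 / 0.29392 = 0.88649
The outcome is not rare, so the OR lies further from 1 than the RR.

0.886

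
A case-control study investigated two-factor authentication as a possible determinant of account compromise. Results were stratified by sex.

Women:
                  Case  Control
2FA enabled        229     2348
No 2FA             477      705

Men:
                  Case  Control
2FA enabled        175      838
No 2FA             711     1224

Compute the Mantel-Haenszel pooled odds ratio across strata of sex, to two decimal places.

OR_MH = Σ(aᵢdᵢ/nᵢ) / Σ(bᵢcᵢ/nᵢ), where nᵢ is the stratum total.
Stratum 1 (Women): n = 3759; a·d/n = 229·705/3759 = 42.9489; b·c/n = 2348·477/3759 = 297.9505
Stratum 2 (Men): n = 2948; a·d/n = 175·1224/2948 = 72.6594; b·c/n = 838·711/2948 = 202.1092
OR_MH = (42.9489 + 72.6594) / (297.9505 + 202.1092) = 115.6084 / 500.0597 = 0.23119

0.23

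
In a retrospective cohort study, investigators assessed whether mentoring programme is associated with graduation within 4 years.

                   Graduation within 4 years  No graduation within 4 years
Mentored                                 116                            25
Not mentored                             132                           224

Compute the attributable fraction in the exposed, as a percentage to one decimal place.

54.9

Cells: a = 116, b = 25, c = 132, d = 224.
Risk in exposed = 116/141 = 0.82270; risk in unexposed = 132/356 = 0.37079.
RR = 0.82270/0.37079 = 2.21878
AR% = (RR − 1)/RR × 100 = (2.21878 − 1)/2.21878 × 100 = 54.9303%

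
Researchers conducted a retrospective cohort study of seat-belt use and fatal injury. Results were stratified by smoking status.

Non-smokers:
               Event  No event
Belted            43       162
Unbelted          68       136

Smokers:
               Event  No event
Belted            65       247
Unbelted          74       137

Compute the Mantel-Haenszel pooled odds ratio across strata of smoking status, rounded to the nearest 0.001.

0.506

OR_MH = Σ(aᵢdᵢ/nᵢ) / Σ(bᵢcᵢ/nᵢ), where nᵢ is the stratum total.
Stratum 1 (Non-smokers): n = 409; a·d/n = 43·136/409 = 14.2983; b·c/n = 162·68/409 = 26.9340
Stratum 2 (Smokers): n = 523; a·d/n = 65·137/523 = 17.0268; b·c/n = 247·74/523 = 34.9484
OR_MH = (14.2983 + 17.0268) / (26.9340 + 34.9484) = 31.3251 / 61.8824 = 0.50620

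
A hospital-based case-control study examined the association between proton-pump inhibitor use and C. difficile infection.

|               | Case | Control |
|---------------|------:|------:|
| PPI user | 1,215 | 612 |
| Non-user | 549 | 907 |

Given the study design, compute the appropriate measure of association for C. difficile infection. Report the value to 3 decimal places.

3.280

Cells: a = 1215, b = 612, c = 549, d = 907.
This is a hospital-based case-control study: participants were sampled on outcome status, so risks in the source population cannot be estimated directly — relative risk is not valid here. The odds ratio is the appropriate measure.
OR = (a·d)/(b·c) = (1215 × 907) / (612 × 549) = 1102005 / 335988 = 3.27989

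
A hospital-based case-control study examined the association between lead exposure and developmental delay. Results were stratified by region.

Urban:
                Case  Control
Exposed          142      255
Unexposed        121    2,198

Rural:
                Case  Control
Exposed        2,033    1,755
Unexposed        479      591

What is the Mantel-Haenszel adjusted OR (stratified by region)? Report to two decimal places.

OR_MH = Σ(aᵢdᵢ/nᵢ) / Σ(bᵢcᵢ/nᵢ), where nᵢ is the stratum total.
Stratum 1 (Urban): n = 2716; a·d/n = 142·2198/2716 = 114.9175; b·c/n = 255·121/2716 = 11.3605
Stratum 2 (Rural): n = 4858; a·d/n = 2033·591/4858 = 247.3246; b·c/n = 1755·479/4858 = 173.0434
OR_MH = (114.9175 + 247.3246) / (11.3605 + 173.0434) = 362.2421 / 184.4039 = 1.96440

1.96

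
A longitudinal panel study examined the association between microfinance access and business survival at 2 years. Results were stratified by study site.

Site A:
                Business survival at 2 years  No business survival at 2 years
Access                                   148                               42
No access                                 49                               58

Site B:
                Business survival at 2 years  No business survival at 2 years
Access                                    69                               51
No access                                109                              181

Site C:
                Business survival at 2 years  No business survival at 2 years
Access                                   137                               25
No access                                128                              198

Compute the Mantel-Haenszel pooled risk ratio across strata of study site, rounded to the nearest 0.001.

1.831

RR_MH = Σ(aᵢ·n₀ᵢ/nᵢ) / Σ(cᵢ·n₁ᵢ/nᵢ), with n₁ᵢ = aᵢ+bᵢ (exposed), n₀ᵢ = cᵢ+dᵢ (unexposed), nᵢ = n₁ᵢ+n₀ᵢ.
Stratum 1 (Site A): n₁ = 190, n₀ = 107, n = 297; a·n₀/n = 148·107/297 = 53.3199; c·n₁/n = 49·190/297 = 31.3468
Stratum 2 (Site B): n₁ = 120, n₀ = 290, n = 410; a·n₀/n = 69·290/410 = 48.8049; c·n₁/n = 109·120/410 = 31.9024
Stratum 3 (Site C): n₁ = 162, n₀ = 326, n = 488; a·n₀/n = 137·326/488 = 91.5205; c·n₁/n = 128·162/488 = 42.4918
RR_MH = (53.3199 + 48.8049 + 91.5205) / (31.3468 + 31.9024 + 42.4918) = 193.6452 / 105.7410 = 1.83132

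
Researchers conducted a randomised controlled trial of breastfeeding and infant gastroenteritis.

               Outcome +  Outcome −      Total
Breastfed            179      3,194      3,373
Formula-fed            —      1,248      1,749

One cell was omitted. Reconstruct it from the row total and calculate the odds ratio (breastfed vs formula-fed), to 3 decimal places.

The missing cell is in the unexposed row: 1749 − 1248 = 501.
So a = 179, b = 3194, c = 501, d = 1248.
OR = (a·d)/(b·c) = (179 × 1248) / (3194 × 501) = 223392 / 1600194 = 0.13960

0.140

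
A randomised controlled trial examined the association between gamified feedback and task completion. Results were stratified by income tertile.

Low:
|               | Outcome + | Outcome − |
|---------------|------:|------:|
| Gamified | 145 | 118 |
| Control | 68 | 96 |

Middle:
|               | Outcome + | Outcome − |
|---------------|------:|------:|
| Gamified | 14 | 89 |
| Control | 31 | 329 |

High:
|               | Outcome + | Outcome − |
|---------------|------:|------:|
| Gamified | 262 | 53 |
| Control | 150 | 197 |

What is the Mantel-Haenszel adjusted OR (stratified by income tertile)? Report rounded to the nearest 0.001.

3.278

OR_MH = Σ(aᵢdᵢ/nᵢ) / Σ(bᵢcᵢ/nᵢ), where nᵢ is the stratum total.
Stratum 1 (Low): n = 427; a·d/n = 145·96/427 = 32.5995; b·c/n = 118·68/427 = 18.7916
Stratum 2 (Middle): n = 463; a·d/n = 14·329/463 = 9.9482; b·c/n = 89·31/463 = 5.9590
Stratum 3 (High): n = 662; a·d/n = 262·197/662 = 77.9668; b·c/n = 53·150/662 = 12.0091
OR_MH = (32.5995 + 9.9482 + 77.9668) / (18.7916 + 5.9590 + 12.0091) = 120.5145 / 36.7596 = 3.27845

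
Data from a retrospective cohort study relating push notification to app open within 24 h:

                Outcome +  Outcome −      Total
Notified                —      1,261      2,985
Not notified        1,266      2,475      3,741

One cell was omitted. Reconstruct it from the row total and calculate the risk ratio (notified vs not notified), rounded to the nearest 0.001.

1.707

The missing cell is in the exposed row: 2985 − 1261 = 1724.
So a = 1724, b = 1261, c = 1266, d = 2475.
RR = [a/(a+b)] / [c/(c+d)] = (1724/2985) / (1266/3741) = 0.57755/0.33841 = 1.70666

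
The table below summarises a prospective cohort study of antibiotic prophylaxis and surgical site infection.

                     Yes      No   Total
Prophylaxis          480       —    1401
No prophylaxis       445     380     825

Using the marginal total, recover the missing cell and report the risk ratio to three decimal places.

The missing cell is in the exposed row: 1401 − 480 = 921.
So a = 480, b = 921, c = 445, d = 380.
RR = [a/(a+b)] / [c/(c+d)] = (480/1401) / (445/825) = 0.34261/0.53939 = 0.63518

0.635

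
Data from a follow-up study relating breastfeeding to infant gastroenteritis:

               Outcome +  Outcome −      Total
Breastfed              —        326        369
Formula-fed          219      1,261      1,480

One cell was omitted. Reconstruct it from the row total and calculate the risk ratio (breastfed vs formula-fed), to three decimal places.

The missing cell is in the exposed row: 369 − 326 = 43.
So a = 43, b = 326, c = 219, d = 1261.
RR = [a/(a+b)] / [c/(c+d)] = (43/369) / (219/1480) = 0.11653/0.14797 = 0.78752

0.788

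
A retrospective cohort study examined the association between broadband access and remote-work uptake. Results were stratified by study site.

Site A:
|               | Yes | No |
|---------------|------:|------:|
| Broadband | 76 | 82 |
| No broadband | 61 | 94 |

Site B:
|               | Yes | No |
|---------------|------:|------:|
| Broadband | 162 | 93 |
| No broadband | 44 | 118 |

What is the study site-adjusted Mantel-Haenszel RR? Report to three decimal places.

1.743

RR_MH = Σ(aᵢ·n₀ᵢ/nᵢ) / Σ(cᵢ·n₁ᵢ/nᵢ), with n₁ᵢ = aᵢ+bᵢ (exposed), n₀ᵢ = cᵢ+dᵢ (unexposed), nᵢ = n₁ᵢ+n₀ᵢ.
Stratum 1 (Site A): n₁ = 158, n₀ = 155, n = 313; a·n₀/n = 76·155/313 = 37.6358; c·n₁/n = 61·158/313 = 30.7923
Stratum 2 (Site B): n₁ = 255, n₀ = 162, n = 417; a·n₀/n = 162·162/417 = 62.9353; c·n₁/n = 44·255/417 = 26.9065
RR_MH = (37.6358 + 62.9353) / (30.7923 + 26.9065) = 100.5710 / 57.6988 = 1.74303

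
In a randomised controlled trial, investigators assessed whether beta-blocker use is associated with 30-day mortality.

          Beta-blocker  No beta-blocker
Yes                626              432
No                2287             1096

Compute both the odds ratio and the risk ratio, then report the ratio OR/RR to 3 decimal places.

0.914

Reading the table with exposure as columns: a = 626 (Beta-blocker, case), b = 2287 (Beta-blocker, non-case), c = 432 (No beta-blocker, case), d = 1096.
OR = (626·1096)/(2287·432) = 686096/987984 = 0.69444
Risk in exposed = 626/2913 = 0.21490; risk in unexposed = 432/1528 = 0.28272; RR = 0.76010
OR/RR = 0.69444 / 0.76010 = 0.91361
The outcome is not rare, so the OR lies further from 1 than the RR.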